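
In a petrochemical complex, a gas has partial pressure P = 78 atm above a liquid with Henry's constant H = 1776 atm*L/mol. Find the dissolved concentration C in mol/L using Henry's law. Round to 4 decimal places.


C = P / H
C = 78 / 1776
C = 0.0439 mol/L


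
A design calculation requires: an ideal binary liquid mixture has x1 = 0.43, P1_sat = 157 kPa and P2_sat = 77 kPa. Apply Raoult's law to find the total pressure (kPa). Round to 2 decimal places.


P = x1*P1_sat + x2*P2_sat
x2 = 1 - x1 = 1 - 0.43 = 0.57
P = 0.43*157 + 0.57*77
P = 67.51 + 43.89
P = 111.40 kPa


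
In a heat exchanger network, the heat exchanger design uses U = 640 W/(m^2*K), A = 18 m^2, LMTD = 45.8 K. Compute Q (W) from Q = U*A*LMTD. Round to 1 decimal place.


Q = U * A * LMTD
Q = 640 * 18 * 45.8
Q = 527616.0 W


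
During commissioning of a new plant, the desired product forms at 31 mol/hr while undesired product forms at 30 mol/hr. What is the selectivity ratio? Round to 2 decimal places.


S = desired product rate / undesired product rate
S = 31 / 30
S = 1.03


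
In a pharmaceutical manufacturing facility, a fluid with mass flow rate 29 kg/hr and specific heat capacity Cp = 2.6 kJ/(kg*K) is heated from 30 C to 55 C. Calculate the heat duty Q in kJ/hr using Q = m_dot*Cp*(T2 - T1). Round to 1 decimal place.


Q = m_dot * Cp * (T2 - T1)
Q = 29 * 2.6 * (55 - 30)
Q = 29 * 2.6 * 25
Q = 1885.0 kJ/hr


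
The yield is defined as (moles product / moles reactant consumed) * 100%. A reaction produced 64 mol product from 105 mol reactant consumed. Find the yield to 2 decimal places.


Yield = (moles product / moles consumed) * 100%
Yield = (64 / 105) * 100
Yield = 0.6095 * 100
Yield = 60.95%


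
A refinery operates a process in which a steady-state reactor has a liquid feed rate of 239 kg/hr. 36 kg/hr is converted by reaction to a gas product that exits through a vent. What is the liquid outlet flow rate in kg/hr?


Steady-state mass balance on the main outlet: F_out = F_in - F_removed
F_out = 239 - 36
F_out = 203 kg/hr


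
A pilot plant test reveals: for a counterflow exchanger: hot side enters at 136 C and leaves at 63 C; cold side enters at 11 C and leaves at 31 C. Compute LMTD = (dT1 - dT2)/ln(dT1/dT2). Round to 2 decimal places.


dT1 = Th_in - Tc_out = 136 - 31 = 105
dT2 = Th_out - Tc_in = 63 - 11 = 52
LMTD = (dT1 - dT2) / ln(dT1/dT2)
LMTD = (105 - 52) / ln(105/52)
LMTD = 75.42 K


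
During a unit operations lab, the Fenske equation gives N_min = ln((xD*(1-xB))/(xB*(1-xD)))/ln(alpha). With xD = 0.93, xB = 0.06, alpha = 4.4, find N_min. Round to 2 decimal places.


N_min = ln((xD*(1-xB))/(xB*(1-xD))) / ln(alpha)
Numerator inside ln: 0.8742 / 0.0042 = 208.142857
ln(208.142857) = 5.338225
ln(alpha) = ln(4.4) = 1.481605
N_min = 5.338225 / 1.481605 = 3.60


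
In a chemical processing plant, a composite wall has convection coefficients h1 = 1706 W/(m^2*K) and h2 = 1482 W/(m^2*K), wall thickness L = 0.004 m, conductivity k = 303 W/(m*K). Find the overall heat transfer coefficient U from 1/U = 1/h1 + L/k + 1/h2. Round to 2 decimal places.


1/U = 1/h1 + L/k + 1/h2
1/U = 1/1706 + 0.004/303 + 1/1482
1/U = 0.0005861665 + 1.32013e-05 + 0.0006747638
1/U = 0.0012741316
U = 784.85 W/(m^2*K)


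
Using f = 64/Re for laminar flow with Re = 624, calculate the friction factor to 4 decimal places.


f = 64 / Re
f = 64 / 624
f = 0.1026


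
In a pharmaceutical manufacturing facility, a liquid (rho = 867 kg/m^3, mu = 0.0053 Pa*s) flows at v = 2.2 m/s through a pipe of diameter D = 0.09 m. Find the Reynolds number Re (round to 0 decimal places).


Re = rho * v * D / mu
Re = 867 * 2.2 * 0.09 / 0.0053
Re = 171.666 / 0.0053
Re = 32390


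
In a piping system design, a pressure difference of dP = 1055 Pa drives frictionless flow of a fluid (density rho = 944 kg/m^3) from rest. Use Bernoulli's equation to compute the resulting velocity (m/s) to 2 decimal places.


v = sqrt(2*dP/rho)
v = sqrt(2*1055/944)
v = sqrt(2.235169)
v = 1.50 m/s


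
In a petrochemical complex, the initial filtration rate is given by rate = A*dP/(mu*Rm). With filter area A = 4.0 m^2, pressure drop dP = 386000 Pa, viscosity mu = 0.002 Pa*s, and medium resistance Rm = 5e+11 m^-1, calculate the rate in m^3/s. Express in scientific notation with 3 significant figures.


rate = A * dP / (mu * Rm)
rate = 4.0 * 386000 / (0.002 * 5e+11)
rate = 1544000.0 / 1.000e+09
rate = 1.54e-03 m^3/s


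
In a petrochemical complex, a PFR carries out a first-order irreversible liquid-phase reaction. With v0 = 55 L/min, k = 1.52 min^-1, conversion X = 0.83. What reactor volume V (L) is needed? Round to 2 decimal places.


V = (v0/k) * ln(1/(1-X))
V = (55/1.52) * ln(1/(1-0.83))
V = 36.184211 * ln(5.882353)
V = 36.184211 * 1.771957
V = 64.12 L


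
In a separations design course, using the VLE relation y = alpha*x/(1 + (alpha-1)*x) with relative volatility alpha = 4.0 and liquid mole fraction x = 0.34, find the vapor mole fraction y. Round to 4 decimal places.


y = alpha*x / (1 + (alpha-1)*x)
y = 4.0*0.34 / (1 + (4.0-1)*0.34)
y = 1.36 / (1 + 1.02)
y = 1.36 / 2.02
y = 0.6733


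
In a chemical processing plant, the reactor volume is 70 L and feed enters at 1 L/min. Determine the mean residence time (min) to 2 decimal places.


tau = V / v0
tau = 70 / 1
tau = 70.00 min


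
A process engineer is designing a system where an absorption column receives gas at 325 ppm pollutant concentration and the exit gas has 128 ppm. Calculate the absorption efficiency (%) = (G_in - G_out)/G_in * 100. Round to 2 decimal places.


Efficiency = (G_in - G_out) / G_in * 100%
Efficiency = (325 - 128) / 325 * 100
Efficiency = 197 / 325 * 100
Efficiency = 60.62%


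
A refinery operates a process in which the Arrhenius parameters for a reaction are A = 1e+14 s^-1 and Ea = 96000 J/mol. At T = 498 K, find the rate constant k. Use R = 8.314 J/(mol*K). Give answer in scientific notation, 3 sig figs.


k = A * exp(-Ea/(R*T))
k = 1e+14 * exp(-96000 / (8.314 * 498))
k = 1e+14 * exp(-23.186322)
k = 8.52e+03


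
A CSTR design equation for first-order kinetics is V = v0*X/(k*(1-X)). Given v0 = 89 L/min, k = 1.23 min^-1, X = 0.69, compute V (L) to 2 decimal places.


V = v0 * X / (k * (1 - X))
V = 89 * 0.69 / (1.23 * (1 - 0.69))
V = 61.41 / (1.23 * 0.31)
V = 61.41 / 0.3813
V = 161.05 L


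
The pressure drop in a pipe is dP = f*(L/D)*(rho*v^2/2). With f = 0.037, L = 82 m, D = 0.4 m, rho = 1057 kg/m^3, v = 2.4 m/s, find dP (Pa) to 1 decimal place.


dP = f * (L/D) * (rho*v^2/2)
dP = 0.037 * (82/0.4) * (1057*2.4^2/2)
L/D = 205.0
rho*v^2/2 = 1057*5.76/2 = 3044.16
dP = 0.037 * 205.0 * 3044.16
dP = 23090.0 Pa


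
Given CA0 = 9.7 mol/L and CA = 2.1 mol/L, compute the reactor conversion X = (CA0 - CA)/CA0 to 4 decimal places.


X = (CA0 - CA) / CA0
X = (9.7 - 2.1) / 9.7
X = 7.6 / 9.7
X = 0.7835


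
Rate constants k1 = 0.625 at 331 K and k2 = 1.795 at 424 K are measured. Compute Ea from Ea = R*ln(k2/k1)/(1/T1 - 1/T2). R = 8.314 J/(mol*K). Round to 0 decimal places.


Ea = R * ln(k2/k1) / (1/T1 - 1/T2)
ln(k2/k1) = ln(1.795/0.625) = 1.0550087
1/T1 - 1/T2 = 1/331 - 1/424 = 0.00066265747
Ea = 8.314 * 1.0550087 / 0.00066265747
Ea = 13237 J/mol


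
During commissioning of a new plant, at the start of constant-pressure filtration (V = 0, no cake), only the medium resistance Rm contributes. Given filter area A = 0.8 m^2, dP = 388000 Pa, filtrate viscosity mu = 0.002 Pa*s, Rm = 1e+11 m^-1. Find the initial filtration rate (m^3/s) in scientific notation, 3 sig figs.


rate = A * dP / (mu * Rm)
rate = 0.8 * 388000 / (0.002 * 1e+11)
rate = 310400.0 / 2.000e+08
rate = 1.55e-03 m^3/s


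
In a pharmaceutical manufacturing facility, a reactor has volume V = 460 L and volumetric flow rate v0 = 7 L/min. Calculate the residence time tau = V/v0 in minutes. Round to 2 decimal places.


tau = V / v0
tau = 460 / 7
tau = 65.71 min


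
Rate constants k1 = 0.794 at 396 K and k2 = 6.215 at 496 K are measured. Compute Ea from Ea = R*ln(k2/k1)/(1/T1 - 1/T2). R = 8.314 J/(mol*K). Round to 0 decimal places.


Ea = R * ln(k2/k1) / (1/T1 - 1/T2)
ln(k2/k1) = ln(6.215/0.794) = 2.0576375
1/T1 - 1/T2 = 1/396 - 1/496 = 0.000509123493
Ea = 8.314 * 2.0576375 / 0.000509123493
Ea = 33601 J/mol


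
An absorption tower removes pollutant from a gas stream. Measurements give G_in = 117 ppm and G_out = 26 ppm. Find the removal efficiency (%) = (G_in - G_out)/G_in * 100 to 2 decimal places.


Efficiency = (G_in - G_out) / G_in * 100%
Efficiency = (117 - 26) / 117 * 100
Efficiency = 91 / 117 * 100
Efficiency = 77.78%


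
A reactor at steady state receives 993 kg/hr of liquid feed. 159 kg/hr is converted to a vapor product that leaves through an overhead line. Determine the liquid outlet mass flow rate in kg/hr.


Steady-state mass balance on the main outlet: F_out = F_in - F_removed
F_out = 993 - 159
F_out = 834 kg/hr


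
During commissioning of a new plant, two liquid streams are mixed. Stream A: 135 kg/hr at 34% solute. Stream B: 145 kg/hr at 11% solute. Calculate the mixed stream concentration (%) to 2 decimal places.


Mass balance on solute: F1*x1 + F2*x2 = F3*x3
F3 = F1 + F2 = 135 + 145 = 280 kg/hr
x3 = (F1*x1 + F2*x2)/F3
x3 = (135*0.34 + 145*0.11) / 280
x3 = 22.09%


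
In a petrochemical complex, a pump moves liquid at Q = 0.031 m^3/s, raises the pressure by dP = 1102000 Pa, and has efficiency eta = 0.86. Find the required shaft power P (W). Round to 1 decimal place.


P = Q * dP / eta
P = 0.031 * 1102000 / 0.86
P = 34162.0 / 0.86
P = 39723.3 W


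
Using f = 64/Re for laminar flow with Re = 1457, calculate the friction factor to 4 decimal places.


f = 64 / Re
f = 64 / 1457
f = 0.0439


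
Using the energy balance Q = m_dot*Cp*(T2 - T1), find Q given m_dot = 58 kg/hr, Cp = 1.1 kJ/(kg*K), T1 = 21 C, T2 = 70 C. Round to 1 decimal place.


Q = m_dot * Cp * (T2 - T1)
Q = 58 * 1.1 * (70 - 21)
Q = 58 * 1.1 * 49
Q = 3126.2 kJ/hr


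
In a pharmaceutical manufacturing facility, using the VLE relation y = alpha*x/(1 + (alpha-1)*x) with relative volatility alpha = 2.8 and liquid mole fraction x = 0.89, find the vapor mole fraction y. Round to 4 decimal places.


y = alpha*x / (1 + (alpha-1)*x)
y = 2.8*0.89 / (1 + (2.8-1)*0.89)
y = 2.492 / (1 + 1.602)
y = 2.492 / 2.602
y = 0.9577


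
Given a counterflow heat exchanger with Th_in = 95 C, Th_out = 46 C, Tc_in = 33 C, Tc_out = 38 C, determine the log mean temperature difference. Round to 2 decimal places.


dT1 = Th_in - Tc_out = 95 - 38 = 57
dT2 = Th_out - Tc_in = 46 - 33 = 13
LMTD = (dT1 - dT2) / ln(dT1/dT2)
LMTD = (57 - 13) / ln(57/13)
LMTD = 29.77 K


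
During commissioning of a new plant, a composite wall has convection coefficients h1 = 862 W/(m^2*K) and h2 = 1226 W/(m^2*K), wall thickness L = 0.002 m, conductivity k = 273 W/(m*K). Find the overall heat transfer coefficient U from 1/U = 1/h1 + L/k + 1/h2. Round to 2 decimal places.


1/U = 1/h1 + L/k + 1/h2
1/U = 1/862 + 0.002/273 + 1/1226
1/U = 0.0011600928 + 7.326e-06 + 0.0008156607
1/U = 0.0019830795
U = 504.27 W/(m^2*K)


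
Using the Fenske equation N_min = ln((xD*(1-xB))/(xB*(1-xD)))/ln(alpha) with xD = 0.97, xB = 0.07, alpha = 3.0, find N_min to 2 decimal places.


N_min = ln((xD*(1-xB))/(xB*(1-xD))) / ln(alpha)
Numerator inside ln: 0.9021 / 0.0021 = 429.571429
ln(429.571429) = 6.062788
ln(alpha) = ln(3.0) = 1.098612
N_min = 6.062788 / 1.098612 = 5.52


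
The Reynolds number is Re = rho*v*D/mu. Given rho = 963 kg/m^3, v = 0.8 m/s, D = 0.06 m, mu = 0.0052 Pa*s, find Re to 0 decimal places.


Re = rho * v * D / mu
Re = 963 * 0.8 * 0.06 / 0.0052
Re = 46.224 / 0.0052
Re = 8889


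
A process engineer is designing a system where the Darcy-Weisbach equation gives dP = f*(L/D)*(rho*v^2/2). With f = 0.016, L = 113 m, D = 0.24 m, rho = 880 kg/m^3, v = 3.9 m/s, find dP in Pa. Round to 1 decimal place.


dP = f * (L/D) * (rho*v^2/2)
dP = 0.016 * (113/0.24) * (880*3.9^2/2)
L/D = 470.83333333
rho*v^2/2 = 880*15.21/2 = 6692.4
dP = 0.016 * 470.83333333 * 6692.4
dP = 50416.1 Pa


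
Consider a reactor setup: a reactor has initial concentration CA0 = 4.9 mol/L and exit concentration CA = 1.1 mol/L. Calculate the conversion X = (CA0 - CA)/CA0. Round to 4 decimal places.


X = (CA0 - CA) / CA0
X = (4.9 - 1.1) / 4.9
X = 3.8 / 4.9
X = 0.7755


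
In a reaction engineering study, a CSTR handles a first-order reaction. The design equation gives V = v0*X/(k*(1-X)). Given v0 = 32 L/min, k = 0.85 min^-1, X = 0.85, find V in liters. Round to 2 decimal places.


V = v0 * X / (k * (1 - X))
V = 32 * 0.85 / (0.85 * (1 - 0.85))
V = 27.2 / (0.85 * 0.15)
V = 27.2 / 0.1275
V = 213.33 L


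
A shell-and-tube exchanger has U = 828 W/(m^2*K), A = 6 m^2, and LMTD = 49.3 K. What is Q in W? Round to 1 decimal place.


Q = U * A * LMTD
Q = 828 * 6 * 49.3
Q = 244922.4 W


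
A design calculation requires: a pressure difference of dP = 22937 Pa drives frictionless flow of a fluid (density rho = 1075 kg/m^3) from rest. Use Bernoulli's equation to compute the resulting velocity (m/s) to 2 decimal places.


v = sqrt(2*dP/rho)
v = sqrt(2*22937/1075)
v = sqrt(42.673488)
v = 6.53 m/s


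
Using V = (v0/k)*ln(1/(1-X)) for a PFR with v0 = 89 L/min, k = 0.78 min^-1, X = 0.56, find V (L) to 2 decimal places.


V = (v0/k) * ln(1/(1-X))
V = (89/0.78) * ln(1/(1-0.56))
V = 114.102564 * ln(2.272727)
V = 114.102564 * 0.82098
V = 93.68 L


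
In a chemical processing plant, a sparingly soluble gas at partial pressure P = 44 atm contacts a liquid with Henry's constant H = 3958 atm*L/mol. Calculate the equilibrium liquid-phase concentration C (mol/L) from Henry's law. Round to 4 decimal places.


C = P / H
C = 44 / 3958
C = 0.0111 mol/L


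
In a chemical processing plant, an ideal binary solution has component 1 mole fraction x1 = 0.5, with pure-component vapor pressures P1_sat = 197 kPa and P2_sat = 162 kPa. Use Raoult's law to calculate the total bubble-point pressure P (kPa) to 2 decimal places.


P = x1*P1_sat + x2*P2_sat
x2 = 1 - x1 = 1 - 0.5 = 0.5
P = 0.5*197 + 0.5*162
P = 98.5 + 81.0
P = 179.50 kPa


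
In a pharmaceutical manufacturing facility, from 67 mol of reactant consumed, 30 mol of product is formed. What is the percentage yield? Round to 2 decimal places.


Yield = (moles product / moles consumed) * 100%
Yield = (30 / 67) * 100
Yield = 0.4478 * 100
Yield = 44.78%


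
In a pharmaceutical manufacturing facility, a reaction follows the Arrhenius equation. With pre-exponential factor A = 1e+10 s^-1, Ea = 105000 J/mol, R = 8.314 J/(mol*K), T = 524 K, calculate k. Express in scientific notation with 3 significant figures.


k = A * exp(-Ea/(R*T))
k = 1e+10 * exp(-105000 / (8.314 * 524))
k = 1e+10 * exp(-24.101718)
k = 3.41e-01


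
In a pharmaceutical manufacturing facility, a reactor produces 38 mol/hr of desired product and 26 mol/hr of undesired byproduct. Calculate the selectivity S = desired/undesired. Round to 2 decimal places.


S = desired product rate / undesired product rate
S = 38 / 26
S = 1.46


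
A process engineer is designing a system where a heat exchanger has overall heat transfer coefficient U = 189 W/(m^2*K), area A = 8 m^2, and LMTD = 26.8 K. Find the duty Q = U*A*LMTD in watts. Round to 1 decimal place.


Q = U * A * LMTD
Q = 189 * 8 * 26.8
Q = 40521.6 W


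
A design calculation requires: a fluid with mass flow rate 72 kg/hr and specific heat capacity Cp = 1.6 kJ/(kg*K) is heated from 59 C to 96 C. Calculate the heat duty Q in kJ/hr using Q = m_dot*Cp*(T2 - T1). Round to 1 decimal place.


Q = m_dot * Cp * (T2 - T1)
Q = 72 * 1.6 * (96 - 59)
Q = 72 * 1.6 * 37
Q = 4262.4 kJ/hr


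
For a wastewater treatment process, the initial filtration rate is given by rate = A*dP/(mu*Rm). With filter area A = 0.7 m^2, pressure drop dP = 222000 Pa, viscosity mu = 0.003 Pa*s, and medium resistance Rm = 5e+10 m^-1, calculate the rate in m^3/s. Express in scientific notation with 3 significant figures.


rate = A * dP / (mu * Rm)
rate = 0.7 * 222000 / (0.003 * 5e+10)
rate = 155400.0 / 1.500e+08
rate = 1.04e-03 m^3/s


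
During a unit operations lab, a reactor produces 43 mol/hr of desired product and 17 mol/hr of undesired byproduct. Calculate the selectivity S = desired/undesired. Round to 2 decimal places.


S = desired product rate / undesired product rate
S = 43 / 17
S = 2.53


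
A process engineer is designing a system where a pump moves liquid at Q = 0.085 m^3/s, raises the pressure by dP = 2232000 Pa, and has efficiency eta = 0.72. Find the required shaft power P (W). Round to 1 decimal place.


P = Q * dP / eta
P = 0.085 * 2232000 / 0.72
P = 189720.0 / 0.72
P = 263500.0 W


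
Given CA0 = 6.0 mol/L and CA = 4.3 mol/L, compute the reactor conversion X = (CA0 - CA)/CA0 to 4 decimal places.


X = (CA0 - CA) / CA0
X = (6.0 - 4.3) / 6.0
X = 1.7 / 6.0
X = 0.2833


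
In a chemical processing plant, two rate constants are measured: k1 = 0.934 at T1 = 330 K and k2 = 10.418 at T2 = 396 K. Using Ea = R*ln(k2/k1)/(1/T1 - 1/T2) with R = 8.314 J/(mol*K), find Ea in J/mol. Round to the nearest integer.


Ea = R * ln(k2/k1) / (1/T1 - 1/T2)
ln(k2/k1) = ln(10.418/0.934) = 2.4118139
1/T1 - 1/T2 = 1/330 - 1/396 = 0.000505050505
Ea = 8.314 * 2.4118139 / 0.000505050505
Ea = 39703 J/mol


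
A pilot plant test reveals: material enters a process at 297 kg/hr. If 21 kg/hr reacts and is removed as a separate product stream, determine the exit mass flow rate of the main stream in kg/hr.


Steady-state mass balance on the main outlet: F_out = F_in - F_removed
F_out = 297 - 21
F_out = 276 kg/hr


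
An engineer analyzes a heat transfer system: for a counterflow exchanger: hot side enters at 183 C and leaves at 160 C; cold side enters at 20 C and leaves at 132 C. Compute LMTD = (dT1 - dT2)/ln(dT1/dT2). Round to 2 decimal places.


dT1 = Th_in - Tc_out = 183 - 132 = 51
dT2 = Th_out - Tc_in = 160 - 20 = 140
LMTD = (dT1 - dT2) / ln(dT1/dT2)
LMTD = (51 - 140) / ln(51/140)
LMTD = 88.13 K


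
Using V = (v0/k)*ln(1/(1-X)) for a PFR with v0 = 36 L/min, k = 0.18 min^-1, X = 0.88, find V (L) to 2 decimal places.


V = (v0/k) * ln(1/(1-X))
V = (36/0.18) * ln(1/(1-0.88))
V = 200.0 * ln(8.333333)
V = 200.0 * 2.120263
V = 424.05 L


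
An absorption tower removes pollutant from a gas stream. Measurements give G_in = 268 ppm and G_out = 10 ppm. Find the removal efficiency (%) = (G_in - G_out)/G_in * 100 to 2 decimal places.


Efficiency = (G_in - G_out) / G_in * 100%
Efficiency = (268 - 10) / 268 * 100
Efficiency = 258 / 268 * 100
Efficiency = 96.27%


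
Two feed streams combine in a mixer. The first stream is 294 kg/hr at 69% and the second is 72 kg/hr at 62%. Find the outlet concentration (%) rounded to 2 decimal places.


Mass balance on solute: F1*x1 + F2*x2 = F3*x3
F3 = F1 + F2 = 294 + 72 = 366 kg/hr
x3 = (F1*x1 + F2*x2)/F3
x3 = (294*0.69 + 72*0.62) / 366
x3 = 67.62%


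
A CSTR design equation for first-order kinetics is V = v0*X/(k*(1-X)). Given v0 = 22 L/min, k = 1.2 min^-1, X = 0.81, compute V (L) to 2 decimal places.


V = v0 * X / (k * (1 - X))
V = 22 * 0.81 / (1.2 * (1 - 0.81))
V = 17.82 / (1.2 * 0.19)
V = 17.82 / 0.228
V = 78.16 L


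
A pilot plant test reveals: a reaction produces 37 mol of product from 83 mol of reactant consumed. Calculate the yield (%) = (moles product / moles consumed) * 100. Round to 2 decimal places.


Yield = (moles product / moles consumed) * 100%
Yield = (37 / 83) * 100
Yield = 0.4458 * 100
Yield = 44.58%


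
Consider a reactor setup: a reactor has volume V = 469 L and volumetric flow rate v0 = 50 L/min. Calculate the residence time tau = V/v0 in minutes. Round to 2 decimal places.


tau = V / v0
tau = 469 / 50
tau = 9.38 min


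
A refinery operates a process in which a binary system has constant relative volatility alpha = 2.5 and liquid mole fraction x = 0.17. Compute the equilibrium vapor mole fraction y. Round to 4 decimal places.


y = alpha*x / (1 + (alpha-1)*x)
y = 2.5*0.17 / (1 + (2.5-1)*0.17)
y = 0.425 / (1 + 0.255)
y = 0.425 / 1.255
y = 0.3386


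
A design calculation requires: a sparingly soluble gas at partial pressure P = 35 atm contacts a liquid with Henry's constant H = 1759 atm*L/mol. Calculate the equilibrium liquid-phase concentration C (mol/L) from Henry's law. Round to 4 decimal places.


C = P / H
C = 35 / 1759
C = 0.0199 mol/L


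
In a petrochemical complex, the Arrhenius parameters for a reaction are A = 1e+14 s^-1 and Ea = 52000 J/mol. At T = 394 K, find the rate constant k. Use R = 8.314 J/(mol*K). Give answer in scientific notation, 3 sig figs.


k = A * exp(-Ea/(R*T))
k = 1e+14 * exp(-52000 / (8.314 * 394))
k = 1e+14 * exp(-15.874392)
k = 1.28e+07


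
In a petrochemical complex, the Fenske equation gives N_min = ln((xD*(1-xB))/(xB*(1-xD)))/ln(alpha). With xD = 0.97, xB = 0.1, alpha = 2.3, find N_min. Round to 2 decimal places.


N_min = ln((xD*(1-xB))/(xB*(1-xD))) / ln(alpha)
Numerator inside ln: 0.873 / 0.003 = 291.0
ln(291.0) = 5.673323
ln(alpha) = ln(2.3) = 0.832909
N_min = 5.673323 / 0.832909 = 6.81


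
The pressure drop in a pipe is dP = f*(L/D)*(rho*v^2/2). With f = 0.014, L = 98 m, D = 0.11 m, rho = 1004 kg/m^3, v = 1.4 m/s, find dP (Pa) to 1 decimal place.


dP = f * (L/D) * (rho*v^2/2)
dP = 0.014 * (98/0.11) * (1004*1.4^2/2)
L/D = 890.90909091
rho*v^2/2 = 1004*1.96/2 = 983.92
dP = 0.014 * 890.90909091 * 983.92
dP = 12272.2 Pa


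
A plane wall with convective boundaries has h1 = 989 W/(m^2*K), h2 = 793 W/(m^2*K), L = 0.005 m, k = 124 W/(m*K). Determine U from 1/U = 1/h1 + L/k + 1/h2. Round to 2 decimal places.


1/U = 1/h1 + L/k + 1/h2
1/U = 1/989 + 0.005/124 + 1/793
1/U = 0.0010111223 + 4.03226e-05 + 0.001261034
1/U = 0.0023124789
U = 432.44 W/(m^2*K)


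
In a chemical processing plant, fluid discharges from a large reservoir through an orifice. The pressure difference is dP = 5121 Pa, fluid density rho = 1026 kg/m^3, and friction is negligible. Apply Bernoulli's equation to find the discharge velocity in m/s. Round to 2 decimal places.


v = sqrt(2*dP/rho)
v = sqrt(2*5121/1026)
v = sqrt(9.982456)
v = 3.16 m/s


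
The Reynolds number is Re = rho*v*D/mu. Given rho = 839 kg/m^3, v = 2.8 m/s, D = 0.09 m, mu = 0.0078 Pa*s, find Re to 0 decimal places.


Re = rho * v * D / mu
Re = 839 * 2.8 * 0.09 / 0.0078
Re = 211.428 / 0.0078
Re = 27106


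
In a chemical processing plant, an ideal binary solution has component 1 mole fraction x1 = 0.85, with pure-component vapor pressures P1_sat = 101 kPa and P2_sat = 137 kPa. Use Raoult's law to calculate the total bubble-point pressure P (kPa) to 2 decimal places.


P = x1*P1_sat + x2*P2_sat
x2 = 1 - x1 = 1 - 0.85 = 0.15
P = 0.85*101 + 0.15*137
P = 85.85 + 20.55
P = 106.40 kPa


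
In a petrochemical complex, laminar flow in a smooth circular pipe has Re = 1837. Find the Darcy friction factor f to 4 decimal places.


f = 64 / Re
f = 64 / 1837
f = 0.0348


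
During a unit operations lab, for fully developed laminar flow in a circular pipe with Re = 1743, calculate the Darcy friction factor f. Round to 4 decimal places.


f = 64 / Re
f = 64 / 1743
f = 0.0367


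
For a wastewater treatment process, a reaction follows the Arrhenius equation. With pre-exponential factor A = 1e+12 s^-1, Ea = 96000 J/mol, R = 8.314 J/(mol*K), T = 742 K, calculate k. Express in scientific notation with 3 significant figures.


k = A * exp(-Ea/(R*T))
k = 1e+12 * exp(-96000 / (8.314 * 742))
k = 1e+12 * exp(-15.56171)
k = 1.74e+05


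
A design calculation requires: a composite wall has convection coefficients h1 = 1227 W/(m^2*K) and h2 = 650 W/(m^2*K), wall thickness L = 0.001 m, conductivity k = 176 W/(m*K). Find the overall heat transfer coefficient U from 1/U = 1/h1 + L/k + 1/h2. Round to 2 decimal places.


1/U = 1/h1 + L/k + 1/h2
1/U = 1/1227 + 0.001/176 + 1/650
1/U = 0.0008149959 + 5.6818e-06 + 0.0015384615
1/U = 0.0023591392
U = 423.88 W/(m^2*K)


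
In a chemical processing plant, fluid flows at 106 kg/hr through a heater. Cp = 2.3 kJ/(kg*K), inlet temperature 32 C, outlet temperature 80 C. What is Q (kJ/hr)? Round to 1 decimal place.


Q = m_dot * Cp * (T2 - T1)
Q = 106 * 2.3 * (80 - 32)
Q = 106 * 2.3 * 48
Q = 11702.4 kJ/hr


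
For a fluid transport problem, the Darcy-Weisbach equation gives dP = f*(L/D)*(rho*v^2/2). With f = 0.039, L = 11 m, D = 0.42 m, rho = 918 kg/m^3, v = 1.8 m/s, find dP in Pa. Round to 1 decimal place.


dP = f * (L/D) * (rho*v^2/2)
dP = 0.039 * (11/0.42) * (918*1.8^2/2)
L/D = 26.19047619
rho*v^2/2 = 918*3.24/2 = 1487.16
dP = 0.039 * 26.19047619 * 1487.16
dP = 1519.0 Pa


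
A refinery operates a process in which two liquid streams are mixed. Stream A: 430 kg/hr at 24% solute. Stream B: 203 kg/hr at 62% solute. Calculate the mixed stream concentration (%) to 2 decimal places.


Mass balance on solute: F1*x1 + F2*x2 = F3*x3
F3 = F1 + F2 = 430 + 203 = 633 kg/hr
x3 = (F1*x1 + F2*x2)/F3
x3 = (430*0.24 + 203*0.62) / 633
x3 = 36.19%


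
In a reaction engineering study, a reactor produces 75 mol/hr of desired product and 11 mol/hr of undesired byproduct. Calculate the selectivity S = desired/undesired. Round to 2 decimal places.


S = desired product rate / undesired product rate
S = 75 / 11
S = 6.82


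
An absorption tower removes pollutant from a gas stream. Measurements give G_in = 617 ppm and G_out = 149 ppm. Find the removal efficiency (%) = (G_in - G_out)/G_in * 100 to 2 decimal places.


Efficiency = (G_in - G_out) / G_in * 100%
Efficiency = (617 - 149) / 617 * 100
Efficiency = 468 / 617 * 100
Efficiency = 75.85%


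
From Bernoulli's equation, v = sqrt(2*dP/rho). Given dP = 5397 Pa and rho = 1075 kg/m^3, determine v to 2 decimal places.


v = sqrt(2*dP/rho)
v = sqrt(2*5397/1075)
v = sqrt(10.04093)
v = 3.17 m/s


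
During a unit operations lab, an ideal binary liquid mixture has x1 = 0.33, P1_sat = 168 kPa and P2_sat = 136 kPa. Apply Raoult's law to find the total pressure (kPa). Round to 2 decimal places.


P = x1*P1_sat + x2*P2_sat
x2 = 1 - x1 = 1 - 0.33 = 0.67
P = 0.33*168 + 0.67*136
P = 55.44 + 91.12
P = 146.56 kPa


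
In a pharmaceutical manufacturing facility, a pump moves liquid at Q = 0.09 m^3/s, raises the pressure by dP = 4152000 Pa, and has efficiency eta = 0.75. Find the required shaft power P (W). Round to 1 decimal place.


P = Q * dP / eta
P = 0.09 * 4152000 / 0.75
P = 373680.0 / 0.75
P = 498240.0 W


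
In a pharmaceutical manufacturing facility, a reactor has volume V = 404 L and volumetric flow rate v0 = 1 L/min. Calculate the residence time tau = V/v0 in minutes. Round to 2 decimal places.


tau = V / v0
tau = 404 / 1
tau = 404.00 min


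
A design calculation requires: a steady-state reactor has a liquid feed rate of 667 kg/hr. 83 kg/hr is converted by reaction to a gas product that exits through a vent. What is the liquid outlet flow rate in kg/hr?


Steady-state mass balance on the main outlet: F_out = F_in - F_removed
F_out = 667 - 83
F_out = 584 kg/hr


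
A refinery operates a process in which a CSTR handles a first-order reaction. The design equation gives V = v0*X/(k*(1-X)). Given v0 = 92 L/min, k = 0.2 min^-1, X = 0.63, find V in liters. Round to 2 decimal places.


V = v0 * X / (k * (1 - X))
V = 92 * 0.63 / (0.2 * (1 - 0.63))
V = 57.96 / (0.2 * 0.37)
V = 57.96 / 0.074
V = 783.24 L


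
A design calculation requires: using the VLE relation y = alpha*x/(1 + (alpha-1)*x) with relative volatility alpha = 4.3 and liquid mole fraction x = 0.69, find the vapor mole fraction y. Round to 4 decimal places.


y = alpha*x / (1 + (alpha-1)*x)
y = 4.3*0.69 / (1 + (4.3-1)*0.69)
y = 2.967 / (1 + 2.277)
y = 2.967 / 3.277
y = 0.9054


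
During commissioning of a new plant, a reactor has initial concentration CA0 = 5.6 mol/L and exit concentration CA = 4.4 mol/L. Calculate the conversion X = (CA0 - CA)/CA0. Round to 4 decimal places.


X = (CA0 - CA) / CA0
X = (5.6 - 4.4) / 5.6
X = 1.2 / 5.6
X = 0.2143


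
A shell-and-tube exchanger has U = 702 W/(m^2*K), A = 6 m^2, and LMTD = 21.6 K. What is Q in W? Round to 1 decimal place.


Q = U * A * LMTD
Q = 702 * 6 * 21.6
Q = 90979.2 W


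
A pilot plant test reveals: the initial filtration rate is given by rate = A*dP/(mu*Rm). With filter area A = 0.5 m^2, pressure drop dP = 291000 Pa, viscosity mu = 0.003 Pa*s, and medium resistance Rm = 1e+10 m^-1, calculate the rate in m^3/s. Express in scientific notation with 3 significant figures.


rate = A * dP / (mu * Rm)
rate = 0.5 * 291000 / (0.003 * 1e+10)
rate = 145500.0 / 3.000e+07
rate = 4.85e-03 m^3/s


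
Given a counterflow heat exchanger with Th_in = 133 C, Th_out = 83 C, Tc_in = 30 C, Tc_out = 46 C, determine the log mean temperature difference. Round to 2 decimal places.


dT1 = Th_in - Tc_out = 133 - 46 = 87
dT2 = Th_out - Tc_in = 83 - 30 = 53
LMTD = (dT1 - dT2) / ln(dT1/dT2)
LMTD = (87 - 53) / ln(87/53)
LMTD = 68.60 K


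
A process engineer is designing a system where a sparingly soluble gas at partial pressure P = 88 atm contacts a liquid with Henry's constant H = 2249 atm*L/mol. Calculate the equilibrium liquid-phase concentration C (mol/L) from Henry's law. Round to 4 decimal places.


C = P / H
C = 88 / 2249
C = 0.0391 mol/L


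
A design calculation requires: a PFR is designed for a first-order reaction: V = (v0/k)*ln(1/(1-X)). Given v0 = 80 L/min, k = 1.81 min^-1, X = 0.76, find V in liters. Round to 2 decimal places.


V = (v0/k) * ln(1/(1-X))
V = (80/1.81) * ln(1/(1-0.76))
V = 44.198895 * ln(4.166667)
V = 44.198895 * 1.427116
V = 63.08 L


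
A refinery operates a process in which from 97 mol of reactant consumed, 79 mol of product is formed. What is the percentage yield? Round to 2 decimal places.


Yield = (moles product / moles consumed) * 100%
Yield = (79 / 97) * 100
Yield = 0.8144 * 100
Yield = 81.44%


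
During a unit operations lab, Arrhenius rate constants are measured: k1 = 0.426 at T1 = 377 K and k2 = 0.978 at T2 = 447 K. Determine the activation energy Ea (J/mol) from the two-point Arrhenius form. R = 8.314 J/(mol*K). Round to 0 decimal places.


Ea = R * ln(k2/k1) / (1/T1 - 1/T2)
ln(k2/k1) = ln(0.978/0.426) = 0.8310703
1/T1 - 1/T2 = 1/377 - 1/447 = 0.000415383429
Ea = 8.314 * 0.8310703 / 0.000415383429
Ea = 16634 J/mol


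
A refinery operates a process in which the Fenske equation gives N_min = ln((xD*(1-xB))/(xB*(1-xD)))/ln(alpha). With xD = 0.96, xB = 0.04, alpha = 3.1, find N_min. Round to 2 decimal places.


N_min = ln((xD*(1-xB))/(xB*(1-xD))) / ln(alpha)
Numerator inside ln: 0.9216 / 0.0016 = 576.0
ln(576.0) = 6.356108
ln(alpha) = ln(3.1) = 1.131402
N_min = 6.356108 / 1.131402 = 5.62


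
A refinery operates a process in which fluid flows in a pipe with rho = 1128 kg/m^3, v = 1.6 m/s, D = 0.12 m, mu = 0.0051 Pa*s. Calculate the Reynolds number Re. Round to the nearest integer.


Re = rho * v * D / mu
Re = 1128 * 1.6 * 0.12 / 0.0051
Re = 216.576 / 0.0051
Re = 42466


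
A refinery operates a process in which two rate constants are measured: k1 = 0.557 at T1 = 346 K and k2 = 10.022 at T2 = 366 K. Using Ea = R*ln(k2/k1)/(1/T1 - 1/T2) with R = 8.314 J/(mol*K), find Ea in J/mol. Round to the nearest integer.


Ea = R * ln(k2/k1) / (1/T1 - 1/T2)
ln(k2/k1) = ln(10.022/0.557) = 2.8899727
1/T1 - 1/T2 = 1/346 - 1/366 = 0.000157932973
Ea = 8.314 * 2.8899727 / 0.000157932973
Ea = 152136 J/mol


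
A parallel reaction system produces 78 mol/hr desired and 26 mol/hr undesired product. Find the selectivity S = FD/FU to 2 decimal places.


S = desired product rate / undesired product rate
S = 78 / 26
S = 3.00


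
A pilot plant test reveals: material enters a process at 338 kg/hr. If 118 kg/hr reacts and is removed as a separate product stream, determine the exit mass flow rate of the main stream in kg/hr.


Steady-state mass balance on the main outlet: F_out = F_in - F_removed
F_out = 338 - 118
F_out = 220 kg/hr


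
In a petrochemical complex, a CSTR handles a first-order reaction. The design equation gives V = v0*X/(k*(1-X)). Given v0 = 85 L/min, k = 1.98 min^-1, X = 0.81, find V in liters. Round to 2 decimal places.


V = v0 * X / (k * (1 - X))
V = 85 * 0.81 / (1.98 * (1 - 0.81))
V = 68.85 / (1.98 * 0.19)
V = 68.85 / 0.3762
V = 183.01 L


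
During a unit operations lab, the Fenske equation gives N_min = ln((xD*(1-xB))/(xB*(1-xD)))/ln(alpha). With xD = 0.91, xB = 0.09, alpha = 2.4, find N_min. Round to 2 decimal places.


N_min = ln((xD*(1-xB))/(xB*(1-xD))) / ln(alpha)
Numerator inside ln: 0.8281 / 0.0081 = 102.234568
ln(102.234568) = 4.62727
ln(alpha) = ln(2.4) = 0.875469
N_min = 4.62727 / 0.875469 = 5.29


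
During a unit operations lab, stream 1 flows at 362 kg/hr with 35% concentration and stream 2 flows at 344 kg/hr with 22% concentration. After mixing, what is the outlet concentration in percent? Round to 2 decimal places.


Mass balance on solute: F1*x1 + F2*x2 = F3*x3
F3 = F1 + F2 = 362 + 344 = 706 kg/hr
x3 = (F1*x1 + F2*x2)/F3
x3 = (362*0.35 + 344*0.22) / 706
x3 = 28.67%


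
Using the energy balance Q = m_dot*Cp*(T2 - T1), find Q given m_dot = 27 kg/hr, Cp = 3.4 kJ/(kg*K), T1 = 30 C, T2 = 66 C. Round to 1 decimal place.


Q = m_dot * Cp * (T2 - T1)
Q = 27 * 3.4 * (66 - 30)
Q = 27 * 3.4 * 36
Q = 3304.8 kJ/hr


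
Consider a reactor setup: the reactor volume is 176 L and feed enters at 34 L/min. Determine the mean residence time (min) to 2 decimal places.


tau = V / v0
tau = 176 / 34
tau = 5.18 min


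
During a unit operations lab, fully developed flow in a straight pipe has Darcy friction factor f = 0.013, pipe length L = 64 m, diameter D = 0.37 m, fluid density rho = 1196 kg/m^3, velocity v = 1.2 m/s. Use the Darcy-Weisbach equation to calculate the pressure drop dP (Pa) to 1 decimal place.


dP = f * (L/D) * (rho*v^2/2)
dP = 0.013 * (64/0.37) * (1196*1.2^2/2)
L/D = 172.97297297
rho*v^2/2 = 1196*1.44/2 = 861.12
dP = 0.013 * 172.97297297 * 861.12
dP = 1936.4 Pa


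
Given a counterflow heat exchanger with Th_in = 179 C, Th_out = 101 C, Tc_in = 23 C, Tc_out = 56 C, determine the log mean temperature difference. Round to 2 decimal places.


dT1 = Th_in - Tc_out = 179 - 56 = 123
dT2 = Th_out - Tc_in = 101 - 23 = 78
LMTD = (dT1 - dT2) / ln(dT1/dT2)
LMTD = (123 - 78) / ln(123/78)
LMTD = 98.80 K


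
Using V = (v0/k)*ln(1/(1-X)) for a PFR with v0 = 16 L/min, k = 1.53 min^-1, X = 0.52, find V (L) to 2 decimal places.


V = (v0/k) * ln(1/(1-X))
V = (16/1.53) * ln(1/(1-0.52))
V = 10.457516 * ln(2.083333)
V = 10.457516 * 0.733969
V = 7.68 L


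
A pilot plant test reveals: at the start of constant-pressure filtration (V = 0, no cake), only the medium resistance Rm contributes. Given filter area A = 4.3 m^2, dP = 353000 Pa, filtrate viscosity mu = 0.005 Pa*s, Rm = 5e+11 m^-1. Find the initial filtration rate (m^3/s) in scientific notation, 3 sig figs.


rate = A * dP / (mu * Rm)
rate = 4.3 * 353000 / (0.005 * 5e+11)
rate = 1517900.0 / 2.500e+09
rate = 6.07e-04 m^3/s


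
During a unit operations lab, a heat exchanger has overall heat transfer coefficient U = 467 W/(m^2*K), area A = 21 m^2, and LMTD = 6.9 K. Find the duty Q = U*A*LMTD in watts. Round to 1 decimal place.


Q = U * A * LMTD
Q = 467 * 21 * 6.9
Q = 67668.3 W


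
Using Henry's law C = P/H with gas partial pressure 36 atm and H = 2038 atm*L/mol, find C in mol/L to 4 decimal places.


C = P / H
C = 36 / 2038
C = 0.0177 mol/L


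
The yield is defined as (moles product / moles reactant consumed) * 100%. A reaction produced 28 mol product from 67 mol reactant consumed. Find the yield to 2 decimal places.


Yield = (moles product / moles consumed) * 100%
Yield = (28 / 67) * 100
Yield = 0.4179 * 100
Yield = 41.79%


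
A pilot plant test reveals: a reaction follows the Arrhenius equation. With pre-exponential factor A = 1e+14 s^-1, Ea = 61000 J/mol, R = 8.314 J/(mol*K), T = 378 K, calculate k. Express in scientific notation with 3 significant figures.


k = A * exp(-Ea/(R*T))
k = 1e+14 * exp(-61000 / (8.314 * 378))
k = 1e+14 * exp(-19.410111)
k = 3.72e+05


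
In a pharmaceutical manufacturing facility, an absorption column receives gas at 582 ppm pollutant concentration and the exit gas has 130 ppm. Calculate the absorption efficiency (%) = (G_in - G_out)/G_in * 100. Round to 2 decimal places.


Efficiency = (G_in - G_out) / G_in * 100%
Efficiency = (582 - 130) / 582 * 100
Efficiency = 452 / 582 * 100
Efficiency = 77.66%


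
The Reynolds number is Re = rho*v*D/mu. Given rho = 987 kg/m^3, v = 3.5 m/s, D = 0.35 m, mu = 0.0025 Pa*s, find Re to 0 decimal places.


Re = rho * v * D / mu
Re = 987 * 3.5 * 0.35 / 0.0025
Re = 1209.075 / 0.0025
Re = 483630


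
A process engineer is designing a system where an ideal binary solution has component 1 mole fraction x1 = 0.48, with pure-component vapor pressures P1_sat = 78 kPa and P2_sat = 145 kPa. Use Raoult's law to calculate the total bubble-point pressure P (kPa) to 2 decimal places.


P = x1*P1_sat + x2*P2_sat
x2 = 1 - x1 = 1 - 0.48 = 0.52
P = 0.48*78 + 0.52*145
P = 37.44 + 75.4
P = 112.84 kPa


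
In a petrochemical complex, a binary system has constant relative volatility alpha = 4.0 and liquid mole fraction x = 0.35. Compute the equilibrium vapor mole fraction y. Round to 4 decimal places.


y = alpha*x / (1 + (alpha-1)*x)
y = 4.0*0.35 / (1 + (4.0-1)*0.35)
y = 1.4 / (1 + 1.05)
y = 1.4 / 2.05
y = 0.6829


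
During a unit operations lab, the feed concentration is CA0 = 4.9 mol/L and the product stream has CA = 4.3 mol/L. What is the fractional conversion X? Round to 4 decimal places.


X = (CA0 - CA) / CA0
X = (4.9 - 4.3) / 4.9
X = 0.6 / 4.9
X = 0.1224


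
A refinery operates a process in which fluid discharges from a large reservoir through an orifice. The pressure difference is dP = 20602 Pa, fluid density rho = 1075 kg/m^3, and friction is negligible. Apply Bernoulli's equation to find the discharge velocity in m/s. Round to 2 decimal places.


v = sqrt(2*dP/rho)
v = sqrt(2*20602/1075)
v = sqrt(38.329302)
v = 6.19 m/s


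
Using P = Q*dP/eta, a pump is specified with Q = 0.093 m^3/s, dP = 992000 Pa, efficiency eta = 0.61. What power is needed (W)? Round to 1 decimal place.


P = Q * dP / eta
P = 0.093 * 992000 / 0.61
P = 92256.0 / 0.61
P = 151239.3 W


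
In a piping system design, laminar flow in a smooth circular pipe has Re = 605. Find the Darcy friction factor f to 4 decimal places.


f = 64 / Re
f = 64 / 605
f = 0.1058


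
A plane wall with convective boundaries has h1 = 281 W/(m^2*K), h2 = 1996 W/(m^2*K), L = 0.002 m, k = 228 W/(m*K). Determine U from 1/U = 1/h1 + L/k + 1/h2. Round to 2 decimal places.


1/U = 1/h1 + L/k + 1/h2
1/U = 1/281 + 0.002/228 + 1/1996
1/U = 0.0035587189 + 8.7719e-06 + 0.000501002
1/U = 0.0040684928
U = 245.79 W/(m^2*K)


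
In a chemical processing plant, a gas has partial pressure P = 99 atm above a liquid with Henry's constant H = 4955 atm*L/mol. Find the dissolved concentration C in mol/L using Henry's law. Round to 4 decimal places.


C = P / H
C = 99 / 4955
C = 0.0200 mol/L


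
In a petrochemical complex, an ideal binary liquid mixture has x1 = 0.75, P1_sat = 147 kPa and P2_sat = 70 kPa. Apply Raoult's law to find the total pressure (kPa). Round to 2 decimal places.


P = x1*P1_sat + x2*P2_sat
x2 = 1 - x1 = 1 - 0.75 = 0.25
P = 0.75*147 + 0.25*70
P = 110.25 + 17.5
P = 127.75 kPa


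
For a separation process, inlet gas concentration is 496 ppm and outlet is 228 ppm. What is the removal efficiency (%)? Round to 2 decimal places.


Efficiency = (G_in - G_out) / G_in * 100%
Efficiency = (496 - 228) / 496 * 100
Efficiency = 268 / 496 * 100
Efficiency = 54.03%


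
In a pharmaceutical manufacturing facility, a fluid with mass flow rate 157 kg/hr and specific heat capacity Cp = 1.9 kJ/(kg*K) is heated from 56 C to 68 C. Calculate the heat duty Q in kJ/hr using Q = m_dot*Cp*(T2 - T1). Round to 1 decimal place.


Q = m_dot * Cp * (T2 - T1)
Q = 157 * 1.9 * (68 - 56)
Q = 157 * 1.9 * 12
Q = 3579.6 kJ/hr
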